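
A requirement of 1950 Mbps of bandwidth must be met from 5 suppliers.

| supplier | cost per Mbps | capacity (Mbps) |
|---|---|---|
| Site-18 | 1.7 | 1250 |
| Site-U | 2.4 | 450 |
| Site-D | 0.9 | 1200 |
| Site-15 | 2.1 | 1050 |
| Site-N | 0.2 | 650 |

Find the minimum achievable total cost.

Use suppliers in increasing cost order.
Take 650 from Site-N at 0.2 → need 1300 more.
Take 1200 from Site-D at 0.9 → need 100 more.
Site-18 at 1.7: take 100 of its 1250 → requirement met.
Site-15, Site-U: unused.
Cost = 650×0.2 + 1200×0.9 + 100×1.7 = 1380.

1380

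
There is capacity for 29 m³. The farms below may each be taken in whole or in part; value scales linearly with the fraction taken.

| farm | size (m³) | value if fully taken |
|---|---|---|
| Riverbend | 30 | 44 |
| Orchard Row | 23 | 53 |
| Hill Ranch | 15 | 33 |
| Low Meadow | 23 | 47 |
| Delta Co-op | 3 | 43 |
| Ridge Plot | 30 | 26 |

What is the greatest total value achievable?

Sort by value density: Delta Co-op 43/3≈14.3, Orchard Row 53/23≈2.3, Hill Ranch 33/15≈2.2, Low Meadow 47/23≈2.04, Riverbend 44/30≈1.47, Ridge Plot 26/30≈0.867.
All 3 m³ of Delta Co-op fit (value 43) → 26 remain.
Orchard Row: take in full, 23 m³ for value 53 → 3 left.
3 m³ left: a 3/15 share of Hill Ranch gives 33×3/15 = 6.6.
Total value = 102.6.

102.6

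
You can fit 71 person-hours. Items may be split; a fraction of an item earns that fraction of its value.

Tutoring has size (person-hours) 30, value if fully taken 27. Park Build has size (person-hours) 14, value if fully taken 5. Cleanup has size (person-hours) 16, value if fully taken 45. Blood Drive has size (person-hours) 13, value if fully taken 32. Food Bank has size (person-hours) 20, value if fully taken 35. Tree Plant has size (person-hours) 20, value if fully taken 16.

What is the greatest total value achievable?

131.8

Rank by value-to-size ratio: Cleanup 45/16≈2.81, Blood Drive 32/13≈2.46, Food Bank 35/20≈1.75, Tutoring 27/30≈0.9, Tree Plant 16/20≈0.8, Park Build 5/14≈0.357.
Cleanup: take in full, 16 person-hours for value 45 ; 55 left.
Take all of Blood Drive (13 person-hours, value 32) ; 42 person-hours left.
All 20 person-hours of Food Bank fit (value 35) ; 22 remain.
Only 22 person-hours remain; take 22/30 of Tutoring for value 27×22/30 = 19.8.
Total value = 131.8.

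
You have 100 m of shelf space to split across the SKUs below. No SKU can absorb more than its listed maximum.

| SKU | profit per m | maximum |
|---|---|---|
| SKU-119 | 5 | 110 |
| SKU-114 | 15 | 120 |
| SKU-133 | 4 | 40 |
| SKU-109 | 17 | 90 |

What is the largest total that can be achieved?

1680

Order the SKUs by profit per m: SKU-109 17 > SKU-114 15 > SKU-119 5 > SKU-133 4.
SKU-109: +90 to 90 (cap) → 10 left.
SKU-114: +10 (room for 120) → 10. Pool exhausted.
Total = 15×10 + 17×90 = 1680.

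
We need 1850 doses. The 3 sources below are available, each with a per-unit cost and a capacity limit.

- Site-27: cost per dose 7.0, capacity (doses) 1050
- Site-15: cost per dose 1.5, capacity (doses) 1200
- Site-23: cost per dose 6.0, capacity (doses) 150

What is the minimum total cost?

Use sources in increasing cost order.
Site-15 (1.5): use full 1200 → 650 doses to go.
Site-23 at 6.0: take all 150 doses → 500 still needed.
Take 500 from Site-27 at 7.0 to finish.
Cost = 1200×1.5 + 150×6.0 + 500×7.0 = 6200.

6200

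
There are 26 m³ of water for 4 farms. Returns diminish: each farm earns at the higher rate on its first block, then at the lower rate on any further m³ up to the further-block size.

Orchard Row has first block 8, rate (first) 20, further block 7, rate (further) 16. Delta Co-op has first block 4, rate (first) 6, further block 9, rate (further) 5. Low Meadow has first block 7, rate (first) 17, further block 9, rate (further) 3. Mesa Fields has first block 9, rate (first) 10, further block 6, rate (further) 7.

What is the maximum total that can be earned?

Order all 8 blocks by rate: Orchard Row/tier1 20 > Low Meadow/tier1 17 > Orchard Row/tier2 16 > Mesa Fields/tier1 10 > Mesa Fields/tier2 7 > Delta Co-op/tier1 6 > Delta Co-op/tier2 5 > Low Meadow/tier2 3.
Fill Orchard Row tier1 block (8 at 20) — 18 left.
Fill Low Meadow tier1 block (7 at 17) — 11 left.
Fill Orchard Row tier2 block (7 at 16) — 4 left.
Mesa Fields/tier1: +4 of 9 at 10; pool empty.
Total = 20×8 + 17×7 + 16×7 + 10×4 = 431.

431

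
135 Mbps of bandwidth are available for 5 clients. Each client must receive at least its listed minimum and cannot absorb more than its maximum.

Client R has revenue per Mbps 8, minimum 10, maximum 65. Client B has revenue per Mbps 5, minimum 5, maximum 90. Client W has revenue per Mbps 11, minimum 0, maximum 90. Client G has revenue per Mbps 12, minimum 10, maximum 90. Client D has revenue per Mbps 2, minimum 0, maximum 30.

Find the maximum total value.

Meeting every minimum uses 10+5+0+10+0 = 25 Mbps, leaving 110.
Highest revenue per Mbps first: Client G 12 > Client W 11 > Client R 8 > Client B 5 > Client D 2.
Client G takes 80 more to reach its cap of 90 → 30 left.
Client W has room for 90 more but only 30 remain, so it gets 30.
Total = 8×10 + 5×5 + 11×30 + 12×90 = 1515.

1515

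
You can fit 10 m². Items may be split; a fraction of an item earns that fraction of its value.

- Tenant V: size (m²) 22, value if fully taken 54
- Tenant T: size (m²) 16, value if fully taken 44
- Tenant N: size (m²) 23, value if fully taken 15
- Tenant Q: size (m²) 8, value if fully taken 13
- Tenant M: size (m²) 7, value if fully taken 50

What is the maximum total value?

58.25

Sort by value density: Tenant M 50/7≈7.14, Tenant T 44/16≈2.75, Tenant V 54/22≈2.45, Tenant Q 13/8≈1.62, Tenant N 15/23≈0.652.
Tenant M: take in full, 7 m² for value 50 — 3 left.
Only 3 m² remain; take 3/16 of Tenant T for value 44×3/16 = 8.25.
Total value = 58.25.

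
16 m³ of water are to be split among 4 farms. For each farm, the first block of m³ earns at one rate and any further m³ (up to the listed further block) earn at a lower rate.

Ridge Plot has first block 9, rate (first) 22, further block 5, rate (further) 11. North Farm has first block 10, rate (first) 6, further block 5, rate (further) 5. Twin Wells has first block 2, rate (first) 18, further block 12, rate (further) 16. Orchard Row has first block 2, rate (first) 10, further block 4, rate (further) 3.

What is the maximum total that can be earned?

Rank every tier by rate: Ridge Plot/first 22 > Twin Wells/first 18 > Twin Wells/second 16 > Ridge Plot/second 11 > Orchard Row/first 10 > North Farm/first 6 > North Farm/second 5 > Orchard Row/second 3.
Ridge Plot first at 22: fill all 9 → 7 left.
Fill Twin Wells first block (2 at 18) → 5 left.
5 remain; put them into Twin Wells second at 16.
Total = 22×9 + 18×2 + 16×5 = 314.

314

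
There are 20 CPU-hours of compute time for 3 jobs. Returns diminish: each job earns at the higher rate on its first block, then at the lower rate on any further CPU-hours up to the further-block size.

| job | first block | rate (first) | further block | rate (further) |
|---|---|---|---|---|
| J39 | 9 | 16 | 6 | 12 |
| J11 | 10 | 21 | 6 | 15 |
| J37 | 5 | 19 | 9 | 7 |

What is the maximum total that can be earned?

Treat each block as its own option and order by rate: J11/first 21 > J37/first 19 > J39/first 16 > J11/second 15 > J39/second 12 > J37/second 7.
J11/first (21): +10 ; 10 left.
J37/first (19): +5 ; 5 left.
J39 first at 16: only 5 left, fill 5.
Total = 21×10 + 19×5 + 16×5 = 385.

385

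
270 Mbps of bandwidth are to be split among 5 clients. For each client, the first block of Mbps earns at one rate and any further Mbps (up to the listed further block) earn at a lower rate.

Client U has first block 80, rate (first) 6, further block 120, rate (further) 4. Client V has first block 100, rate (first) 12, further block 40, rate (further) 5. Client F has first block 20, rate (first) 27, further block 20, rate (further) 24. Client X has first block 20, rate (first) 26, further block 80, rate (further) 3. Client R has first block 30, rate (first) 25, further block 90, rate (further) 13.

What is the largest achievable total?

4540

Treat each block as its own option and order by rate: Client F/T1 27 > Client X/T1 26 > Client R/T1 25 > Client F/T2 24 > Client R/T2 13 > Client V/T1 12 > Client U/T1 6 > Client V/T2 5 > Client U/T2 4 > Client X/T2 3.
Client F T1 at 27: fill all 20 ; 250 left.
Client X/T1 (26): +20 ; 230 left.
Fill Client R T1 block (30 at 25) ; 200 left.
Client F/T2 (24): +20 ; 180 left.
Client R T2 at 13: fill all 90 ; 90 left.
90 remain; put them into Client V T1 at 12.
Total = 27×20 + 26×20 + 25×30 + 24×20 + 13×90 + 12×90 = 4540.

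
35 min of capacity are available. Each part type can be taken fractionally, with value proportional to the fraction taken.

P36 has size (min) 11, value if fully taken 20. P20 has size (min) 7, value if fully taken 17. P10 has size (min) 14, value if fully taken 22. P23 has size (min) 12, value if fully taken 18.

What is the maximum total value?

Best value per unit of size first: P20 17/7≈2.43, P36 20/11≈1.82, P10 22/14≈1.57, P23 18/12≈1.5.
P20: take in full, 7 min for value 17 ; 28 left.
Take all of P36 (11 min, value 20) ; 17 min left.
P10: take in full, 14 min for value 22 ; 3 left.
3 min left: a 3/12 share of P23 gives 18×3/12 = 4.5.
Total value = 63.5.

63.5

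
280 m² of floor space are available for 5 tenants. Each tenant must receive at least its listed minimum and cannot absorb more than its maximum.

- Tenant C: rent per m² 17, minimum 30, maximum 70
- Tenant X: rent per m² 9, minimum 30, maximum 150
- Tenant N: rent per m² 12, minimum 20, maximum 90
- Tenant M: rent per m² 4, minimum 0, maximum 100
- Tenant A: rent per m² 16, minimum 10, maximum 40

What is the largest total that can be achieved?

Meeting every minimum uses 30+30+20+0+10 = 90 m², leaving 190.
Rank by rent per m²: Tenant C 17 > Tenant A 16 > Tenant N 12 > Tenant X 9 > Tenant M 4.
Tenant C takes 40 more to reach its cap of 70 — 150 left.
Tenant A: +30 to 40 (cap) — 120 left.
Tenant N: +70 to 90 (cap) — 50 left.
Tenant X has room for 120 more but only 50 remain, so it gets 80.
Total = 17×70 + 9×80 + 12×90 + 16×40 = 3630.

3630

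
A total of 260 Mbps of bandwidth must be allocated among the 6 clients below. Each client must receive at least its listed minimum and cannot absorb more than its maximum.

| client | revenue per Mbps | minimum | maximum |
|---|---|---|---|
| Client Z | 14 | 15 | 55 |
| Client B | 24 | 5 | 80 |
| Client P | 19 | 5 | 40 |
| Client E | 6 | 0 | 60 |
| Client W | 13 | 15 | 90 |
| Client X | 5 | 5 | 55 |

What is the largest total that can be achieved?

4515

Meeting every minimum uses 15+5+5+0+15+5 = 45 Mbps, leaving 215.
Rank by revenue per Mbps: Client B 24 > Client P 19 > Client Z 14 > Client W 13 > Client E 6 > Client X 5.
Give Client B 75 more to hit its cap of 80 → 140 left.
Client P takes 35 more to reach its cap of 40 → 105 left.
Client Z takes 40 more to reach its cap of 55 → 65 left.
Client W: +65 (room for 75) → 80. Pool exhausted.
Total = 14×55 + 24×80 + 19×40 + 13×80 + 5×5 = 4515.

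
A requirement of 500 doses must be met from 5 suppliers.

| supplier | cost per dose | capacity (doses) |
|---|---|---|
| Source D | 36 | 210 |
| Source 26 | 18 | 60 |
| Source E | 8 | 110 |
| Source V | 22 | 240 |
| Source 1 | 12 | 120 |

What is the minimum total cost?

8020

Cheapest first:
Source E at 8: take all 110 doses — 390 still needed.
Source 1 (12): use full 120 — 270 doses to go.
Take 60 from Source 26 at 18 — need 210 more.
Source V (22): take the remaining 210 — done.
Source D: unused.
Cost = 110×8 + 120×12 + 60×18 + 210×22 = 8020.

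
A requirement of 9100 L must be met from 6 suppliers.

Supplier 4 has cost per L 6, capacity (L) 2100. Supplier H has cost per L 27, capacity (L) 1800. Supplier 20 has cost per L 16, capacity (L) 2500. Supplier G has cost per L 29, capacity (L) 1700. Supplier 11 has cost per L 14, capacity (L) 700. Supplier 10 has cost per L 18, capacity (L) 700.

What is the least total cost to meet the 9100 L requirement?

161300

Cheapest first:
Supplier 4 at 6: take all 2100 L ; 7000 still needed.
Supplier 11 at 14: take all 700 L ; 6300 still needed.
Supplier 20 (16): use full 2500 ; 3800 L to go.
Supplier 10 at 18: take all 700 L ; 3100 still needed.
Supplier H at 27: take all 1800 L ; 1300 still needed.
Supplier G (29): take the remaining 1300 ; done.
Cost = 2100×6 + 700×14 + 2500×16 + 700×18 + 1800×27 + 1300×29 = 161300.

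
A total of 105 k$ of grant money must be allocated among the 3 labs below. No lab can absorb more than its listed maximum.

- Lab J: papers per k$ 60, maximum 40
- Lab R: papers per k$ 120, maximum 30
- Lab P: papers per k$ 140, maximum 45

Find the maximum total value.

Rank by papers per k$: Lab P 140 > Lab R 120 > Lab J 60.
Give Lab P 45 to hit its cap of 45 ; 60 left.
Lab R: +30 to 30 (cap) ; 30 left.
Only 30 left; Lab J takes them to reach 30.
Total = 60×30 + 120×30 + 140×45 = 11700.

11700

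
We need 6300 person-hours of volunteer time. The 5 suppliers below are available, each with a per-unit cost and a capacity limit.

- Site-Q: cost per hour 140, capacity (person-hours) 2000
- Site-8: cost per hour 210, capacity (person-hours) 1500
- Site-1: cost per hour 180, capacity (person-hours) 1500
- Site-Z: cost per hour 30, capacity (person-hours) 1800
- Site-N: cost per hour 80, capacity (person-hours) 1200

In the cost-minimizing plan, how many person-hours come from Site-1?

Fill from the cheapest supplier first.
Site-Z at 30: take all 1800 person-hours ; 4500 still needed.
Take 1200 from Site-N at 80 ; need 3300 more.
Site-Q (140): use full 2000 ; 1300 person-hours to go.
Site-1 (180): take the remaining 1300 ; done.
Site-8: unused.

1300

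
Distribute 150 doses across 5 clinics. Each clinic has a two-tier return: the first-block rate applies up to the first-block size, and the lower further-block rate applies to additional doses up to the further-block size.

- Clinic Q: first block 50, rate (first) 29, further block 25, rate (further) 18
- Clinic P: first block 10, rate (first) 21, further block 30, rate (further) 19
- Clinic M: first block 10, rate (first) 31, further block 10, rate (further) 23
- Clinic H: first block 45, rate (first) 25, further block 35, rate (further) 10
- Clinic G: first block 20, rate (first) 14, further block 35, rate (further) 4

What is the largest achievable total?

Order all 10 blocks by rate: Clinic M/tier1 31 > Clinic Q/tier1 29 > Clinic H/tier1 25 > Clinic M/tier2 23 > Clinic P/tier1 21 > Clinic P/tier2 19 > Clinic Q/tier2 18 > Clinic G/tier1 14 > Clinic H/tier2 10 > Clinic G/tier2 4.
Clinic M/tier1 (31): +10 — 140 left.
Fill Clinic Q tier1 block (50 at 29) — 90 left.
Fill Clinic H tier1 block (45 at 25) — 45 left.
Clinic M/tier2 (23): +10 — 35 left.
Clinic P tier1 at 21: fill all 10 — 25 left.
Clinic P tier2 at 19: only 25 left, fill 25.
Total = 31×10 + 29×50 + 25×45 + 23×10 + 21×10 + 19×25 = 3800.

3800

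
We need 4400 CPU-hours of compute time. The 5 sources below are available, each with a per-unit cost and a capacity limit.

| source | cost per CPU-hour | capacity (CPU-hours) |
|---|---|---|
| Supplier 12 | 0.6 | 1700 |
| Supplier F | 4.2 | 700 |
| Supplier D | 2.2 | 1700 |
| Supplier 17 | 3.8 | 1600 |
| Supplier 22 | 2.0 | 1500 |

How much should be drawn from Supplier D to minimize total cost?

Cheapest first:
Take 1700 from Supplier 12 at 0.6 → need 2700 more.
Take 1500 from Supplier 22 at 2.0 → need 1200 more.
Take 1200 from Supplier D at 2.2 to finish.
Supplier 17, Supplier F: unused.

1200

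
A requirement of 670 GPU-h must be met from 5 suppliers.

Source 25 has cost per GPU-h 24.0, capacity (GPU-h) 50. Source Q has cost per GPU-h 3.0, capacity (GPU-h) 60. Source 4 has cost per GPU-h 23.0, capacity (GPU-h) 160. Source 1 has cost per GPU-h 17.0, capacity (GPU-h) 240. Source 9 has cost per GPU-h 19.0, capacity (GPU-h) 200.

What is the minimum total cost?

Use suppliers in increasing cost order.
Source Q (3.0): use full 60 → 610 GPU-h to go.
Source 1 (17.0): use full 240 → 370 GPU-h to go.
Take 200 from Source 9 at 19.0 → need 170 more.
Source 4 (23.0): use full 160 → 10 GPU-h to go.
Source 25 at 24.0: take 10 of its 50 → requirement met.
Cost = 60×3.0 + 240×17.0 + 200×19.0 + 160×23.0 + 10×24.0 = 11980.

11980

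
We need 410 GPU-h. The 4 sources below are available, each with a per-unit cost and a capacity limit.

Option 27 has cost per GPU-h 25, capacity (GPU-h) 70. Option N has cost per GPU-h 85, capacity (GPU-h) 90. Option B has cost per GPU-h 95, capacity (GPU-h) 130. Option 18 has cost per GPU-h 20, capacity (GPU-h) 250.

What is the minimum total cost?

14400

Use sources in increasing cost order.
Option 18 (20): use full 250 — 160 GPU-h to go.
Option 27 (25): use full 70 — 90 GPU-h to go.
Option N at 85: take all 90 GPU-h — 0 still needed.
Option B: unused.
Cost = 250×20 + 70×25 + 90×85 = 14400.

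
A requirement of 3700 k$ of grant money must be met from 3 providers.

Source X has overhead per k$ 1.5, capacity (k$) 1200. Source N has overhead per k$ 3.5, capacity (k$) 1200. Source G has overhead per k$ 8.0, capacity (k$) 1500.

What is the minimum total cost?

Cheapest first:
Source X at 1.5: take all 1200 k$ → 2500 still needed.
Take 1200 from Source N at 3.5 → need 1300 more.
Source G (8.0): take the remaining 1300 → done.
Cost = 1200×1.5 + 1200×3.5 + 1300×8.0 = 16400.

16400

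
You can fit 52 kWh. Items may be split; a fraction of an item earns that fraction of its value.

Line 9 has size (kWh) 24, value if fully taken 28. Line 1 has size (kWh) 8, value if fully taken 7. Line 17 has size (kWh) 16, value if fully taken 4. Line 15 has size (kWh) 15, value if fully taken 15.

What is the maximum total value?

51.25

Sort by value density: Line 9 28/24≈1.17, Line 15 15/15≈1, Line 1 7/8≈0.875, Line 17 4/16≈0.25.
Take all of Line 9 (24 kWh, value 28) ; 28 kWh left.
Line 15: take in full, 15 kWh for value 15 ; 13 left.
Line 1: take in full, 8 kWh for value 7 ; 5 left.
Fill the last 5 kWh with part of Line 17: 5/16 of it earns 1.25.
Total value = 51.25.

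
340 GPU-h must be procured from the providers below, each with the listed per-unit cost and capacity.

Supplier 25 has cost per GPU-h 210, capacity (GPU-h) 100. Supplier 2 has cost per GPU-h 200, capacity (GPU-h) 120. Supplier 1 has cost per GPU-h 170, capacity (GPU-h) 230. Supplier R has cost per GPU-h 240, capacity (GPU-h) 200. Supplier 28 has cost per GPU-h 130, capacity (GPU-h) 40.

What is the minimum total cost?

Use providers in increasing cost order.
Supplier 28 (130): use full 40 → 300 GPU-h to go.
Supplier 1 at 170: take all 230 GPU-h → 70 still needed.
Supplier 2 at 200: take 70 of its 120 → requirement met.
Supplier 25, Supplier R: unused.
Cost = 40×130 + 230×170 + 70×200 = 58300.

58300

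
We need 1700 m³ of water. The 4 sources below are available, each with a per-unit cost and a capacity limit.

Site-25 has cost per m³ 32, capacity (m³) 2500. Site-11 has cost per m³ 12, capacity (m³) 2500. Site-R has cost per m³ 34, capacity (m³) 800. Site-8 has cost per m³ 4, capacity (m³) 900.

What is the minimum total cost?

Cheapest first:
Take 900 from Site-8 at 4 — need 800 more.
Site-11 (12): take the remaining 800 — done.
Site-25, Site-R: unused.
Cost = 900×4 + 800×12 = 13200.

13200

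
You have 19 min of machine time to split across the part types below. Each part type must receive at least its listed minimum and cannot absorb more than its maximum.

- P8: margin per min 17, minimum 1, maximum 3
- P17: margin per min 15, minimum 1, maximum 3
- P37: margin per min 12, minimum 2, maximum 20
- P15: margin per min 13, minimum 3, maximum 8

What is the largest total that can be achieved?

Meeting every minimum uses 1+1+2+3 = 7 min, leaving 12.
Highest margin per min first: P8 17 > P17 15 > P15 13 > P37 12.
Give P8 2 more to hit its cap of 3 → 10 left.
Give P17 2 more to hit its cap of 3 → 8 left.
Give P15 5 more to hit its cap of 8 → 3 left.
Only 3 left; P37 takes them to reach 5.
Total = 17×3 + 15×3 + 12×5 + 13×8 = 260.

260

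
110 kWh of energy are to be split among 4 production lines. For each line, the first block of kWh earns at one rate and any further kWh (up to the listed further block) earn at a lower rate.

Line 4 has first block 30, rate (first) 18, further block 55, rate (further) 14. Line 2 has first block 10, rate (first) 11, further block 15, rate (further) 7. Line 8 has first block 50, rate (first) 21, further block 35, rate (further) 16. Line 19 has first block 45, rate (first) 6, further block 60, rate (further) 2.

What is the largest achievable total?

2070

Treat each block as its own option and order by rate: Line 8/tier1 21 > Line 4/tier1 18 > Line 8/tier2 16 > Line 4/tier2 14 > Line 2/tier1 11 > Line 2/tier2 7 > Line 19/tier1 6 > Line 19/tier2 2.
Fill Line 8 tier1 block (50 at 21) → 60 left.
Fill Line 4 tier1 block (30 at 18) → 30 left.
Line 8 tier2 at 16: only 30 left, fill 30.
Total = 21×50 + 18×30 + 16×30 = 2070.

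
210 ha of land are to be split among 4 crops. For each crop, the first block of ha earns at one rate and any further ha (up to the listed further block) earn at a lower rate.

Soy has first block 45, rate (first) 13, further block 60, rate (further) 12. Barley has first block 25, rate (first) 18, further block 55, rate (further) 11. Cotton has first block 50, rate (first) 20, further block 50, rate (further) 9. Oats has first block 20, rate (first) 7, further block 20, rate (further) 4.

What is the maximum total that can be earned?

Rank every tier by rate: Cotton/T1 20 > Barley/T1 18 > Soy/T1 13 > Soy/T2 12 > Barley/T2 11 > Cotton/T2 9 > Oats/T1 7 > Oats/T2 4.
Cotton T1 at 20: fill all 50 → 160 left.
Barley/T1 (18): +25 → 135 left.
Soy T1 at 13: fill all 45 → 90 left.
Soy T2 at 12: fill all 60 → 30 left.
30 remain; put them into Barley T2 at 11.
Total = 20×50 + 18×25 + 13×45 + 12×60 + 11×30 = 3085.

3085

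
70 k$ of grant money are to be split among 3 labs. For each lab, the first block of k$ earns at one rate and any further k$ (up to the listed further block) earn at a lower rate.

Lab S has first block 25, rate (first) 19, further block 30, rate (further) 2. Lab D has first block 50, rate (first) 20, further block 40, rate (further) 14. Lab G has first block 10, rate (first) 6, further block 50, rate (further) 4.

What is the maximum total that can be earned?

Order all 6 blocks by rate: Lab D/first 20 > Lab S/first 19 > Lab D/second 14 > Lab G/first 6 > Lab G/second 4 > Lab S/second 2.
Lab D/first (20): +50 ; 20 left.
Lab S/first: +20 of 25 at 19; pool empty.
Total = 20×50 + 19×20 = 1380.

1380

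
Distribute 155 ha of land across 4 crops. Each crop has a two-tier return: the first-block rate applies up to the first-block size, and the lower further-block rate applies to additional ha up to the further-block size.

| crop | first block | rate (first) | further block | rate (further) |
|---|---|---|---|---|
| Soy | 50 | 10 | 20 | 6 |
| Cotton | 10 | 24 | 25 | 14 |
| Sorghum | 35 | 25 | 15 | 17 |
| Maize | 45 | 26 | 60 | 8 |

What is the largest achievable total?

Order all 8 blocks by rate: Maize/first 26 > Sorghum/first 25 > Cotton/first 24 > Sorghum/second 17 > Cotton/second 14 > Soy/first 10 > Maize/second 8 > Soy/second 6.
Maize first at 26: fill all 45 → 110 left.
Fill Sorghum first block (35 at 25) → 75 left.
Cotton/first (24): +10 → 65 left.
Sorghum/second (17): +15 → 50 left.
Cotton second at 14: fill all 25 → 25 left.
25 remain; put them into Soy first at 10.
Total = 26×45 + 25×35 + 24×10 + 17×15 + 14×25 + 10×25 = 3140.

3140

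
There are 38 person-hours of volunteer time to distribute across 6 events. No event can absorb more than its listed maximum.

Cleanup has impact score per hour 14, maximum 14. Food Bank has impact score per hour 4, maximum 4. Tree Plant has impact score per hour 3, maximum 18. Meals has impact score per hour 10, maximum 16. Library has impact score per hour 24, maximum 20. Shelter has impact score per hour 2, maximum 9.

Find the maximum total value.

Order the events by impact score per hour: Library 24 > Cleanup 14 > Meals 10 > Food Bank 4 > Tree Plant 3 > Shelter 2.
Library takes 20 to reach its cap of 20 ; 18 left.
Cleanup takes 14 to reach its cap of 14 ; 4 left.
Only 4 left; Meals takes them to reach 4.
Total = 14×14 + 10×4 + 24×20 = 716.

716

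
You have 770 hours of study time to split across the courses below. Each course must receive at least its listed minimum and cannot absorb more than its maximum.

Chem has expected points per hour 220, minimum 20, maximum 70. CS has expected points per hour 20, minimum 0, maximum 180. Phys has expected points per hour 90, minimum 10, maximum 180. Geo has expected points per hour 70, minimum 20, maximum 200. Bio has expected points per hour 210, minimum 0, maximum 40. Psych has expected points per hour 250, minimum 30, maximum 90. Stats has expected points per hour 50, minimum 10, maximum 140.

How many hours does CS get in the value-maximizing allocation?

Meeting every minimum uses 20+0+10+20+0+30+10 = 90 hours, leaving 680.
Order the courses by expected points per hour: Psych 250 > Chem 220 > Bio 210 > Phys 90 > Geo 70 > Stats 50 > CS 20.
Psych takes 60 more to reach its cap of 90 ; 620 left.
Give Chem 50 more to hit its cap of 70 ; 570 left.
Give Bio 40 more to hit its cap of 40 ; 530 left.
Give Phys 170 more to hit its cap of 180 ; 360 left.
Geo: +180 to 200 (cap) ; 180 left.
Stats takes 130 more to reach its cap of 140 ; 50 left.
CS has room for 180 more but only 50 remain, so it gets 50.

50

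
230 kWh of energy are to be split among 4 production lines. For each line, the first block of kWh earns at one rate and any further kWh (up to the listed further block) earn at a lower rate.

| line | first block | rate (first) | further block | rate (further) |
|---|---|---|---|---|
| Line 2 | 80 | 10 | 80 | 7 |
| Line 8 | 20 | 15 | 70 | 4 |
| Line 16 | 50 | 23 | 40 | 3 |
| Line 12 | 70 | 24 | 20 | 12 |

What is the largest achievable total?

Rank every tier by rate: Line 12/T1 24 > Line 16/T1 23 > Line 8/T1 15 > Line 12/T2 12 > Line 2/T1 10 > Line 2/T2 7 > Line 8/T2 4 > Line 16/T2 3.
Line 12/T1 (24): +70 → 160 left.
Fill Line 16 T1 block (50 at 23) → 110 left.
Fill Line 8 T1 block (20 at 15) → 90 left.
Line 12/T2 (12): +20 → 70 left.
Line 2 T1 at 10: only 70 left, fill 70.
Total = 24×70 + 23×50 + 15×20 + 12×20 + 10×70 = 4070.

4070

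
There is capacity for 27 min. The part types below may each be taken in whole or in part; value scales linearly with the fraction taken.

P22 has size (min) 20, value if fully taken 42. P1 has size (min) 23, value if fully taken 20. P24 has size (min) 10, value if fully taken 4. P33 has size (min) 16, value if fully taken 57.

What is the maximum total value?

Best value per unit of size first: P33 57/16≈3.56, P22 42/20≈2.1, P1 20/23≈0.87, P24 4/10≈0.4.
P33: take in full, 16 min for value 57 — 11 left.
11 min left: a 11/20 share of P22 gives 42×11/20 = 23.1.
Total value = 80.1.

80.1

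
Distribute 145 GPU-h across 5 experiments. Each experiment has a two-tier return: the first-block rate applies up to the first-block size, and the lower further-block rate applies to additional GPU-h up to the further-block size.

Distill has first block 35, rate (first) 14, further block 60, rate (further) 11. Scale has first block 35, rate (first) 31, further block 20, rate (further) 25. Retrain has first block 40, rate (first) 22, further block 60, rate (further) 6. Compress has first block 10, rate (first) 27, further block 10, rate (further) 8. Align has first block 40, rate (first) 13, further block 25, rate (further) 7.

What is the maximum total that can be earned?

Rank every tier by rate: Scale/T1 31 > Compress/T1 27 > Scale/T2 25 > Retrain/T1 22 > Distill/T1 14 > Align/T1 13 > Distill/T2 11 > Compress/T2 8 > Align/T2 7 > Retrain/T2 6.
Scale T1 at 31: fill all 35 → 110 left.
Compress T1 at 27: fill all 10 → 100 left.
Scale/T2 (25): +20 → 80 left.
Fill Retrain T1 block (40 at 22) → 40 left.
Fill Distill T1 block (35 at 14) → 5 left.
Align/T1: +5 of 40 at 13; pool empty.
Total = 31×35 + 27×10 + 25×20 + 22×40 + 14×35 + 13×5 = 3290.

3290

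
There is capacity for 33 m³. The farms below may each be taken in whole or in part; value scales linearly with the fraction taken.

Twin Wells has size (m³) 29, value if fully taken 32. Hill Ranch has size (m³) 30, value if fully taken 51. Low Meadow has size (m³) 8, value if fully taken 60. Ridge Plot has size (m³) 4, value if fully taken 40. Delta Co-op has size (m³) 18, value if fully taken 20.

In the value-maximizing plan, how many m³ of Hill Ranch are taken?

Best value per unit of size first: Ridge Plot 40/4≈10, Low Meadow 60/8≈7.5, Hill Ranch 51/30≈1.7, Delta Co-op 20/18≈1.11, Twin Wells 32/29≈1.1.
All 4 m³ of Ridge Plot fit (value 40) ; 29 remain.
All 8 m³ of Low Meadow fit (value 60) ; 21 remain.
Only 21 m³ remain; take 21/30 of Hill Ranch for value 51×21/30 = 35.7.

21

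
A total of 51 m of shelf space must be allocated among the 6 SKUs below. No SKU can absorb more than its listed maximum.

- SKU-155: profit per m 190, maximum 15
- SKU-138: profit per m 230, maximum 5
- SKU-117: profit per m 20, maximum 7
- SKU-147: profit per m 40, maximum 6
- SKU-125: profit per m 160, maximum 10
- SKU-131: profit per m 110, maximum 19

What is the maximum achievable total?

7770

Highest profit per m first: SKU-138 230 > SKU-155 190 > SKU-125 160 > SKU-131 110 > SKU-147 40 > SKU-117 20.
SKU-138: +5 to 5 (cap) — 46 left.
SKU-155 takes 15 to reach its cap of 15 — 31 left.
SKU-125 takes 10 to reach its cap of 10 — 21 left.
SKU-131: +19 to 19 (cap) — 2 left.
SKU-147 has room for 6 but only 2 remain, so it gets 2.
Total = 190×15 + 230×5 + 40×2 + 160×10 + 110×19 = 7770.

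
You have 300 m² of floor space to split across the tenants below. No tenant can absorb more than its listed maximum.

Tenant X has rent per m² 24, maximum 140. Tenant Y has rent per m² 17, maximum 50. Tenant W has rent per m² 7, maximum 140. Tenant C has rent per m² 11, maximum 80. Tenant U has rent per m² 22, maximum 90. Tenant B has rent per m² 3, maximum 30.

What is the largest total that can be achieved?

6410

Order the tenants by rent per m²: Tenant X 24 > Tenant U 22 > Tenant Y 17 > Tenant C 11 > Tenant W 7 > Tenant B 3.
Give Tenant X 140 to hit its cap of 140 — 160 left.
Tenant U: +90 to 90 (cap) — 70 left.
Tenant Y takes 50 to reach its cap of 50 — 20 left.
Tenant C has room for 80 but only 20 remain, so it gets 20.
Total = 24×140 + 17×50 + 11×20 + 22×90 = 6410.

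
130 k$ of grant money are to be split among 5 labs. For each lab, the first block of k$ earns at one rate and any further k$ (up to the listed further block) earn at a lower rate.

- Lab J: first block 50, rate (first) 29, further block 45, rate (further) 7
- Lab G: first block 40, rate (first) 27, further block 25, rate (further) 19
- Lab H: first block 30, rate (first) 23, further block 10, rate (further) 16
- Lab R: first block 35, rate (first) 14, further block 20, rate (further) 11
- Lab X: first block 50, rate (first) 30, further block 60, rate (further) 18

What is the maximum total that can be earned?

Treat each block as its own option and order by rate: Lab X/tier1 30 > Lab J/tier1 29 > Lab G/tier1 27 > Lab H/tier1 23 > Lab G/tier2 19 > Lab X/tier2 18 > Lab H/tier2 16 > Lab R/tier1 14 > Lab R/tier2 11 > Lab J/tier2 7.
Lab X tier1 at 30: fill all 50 ; 80 left.
Lab J tier1 at 29: fill all 50 ; 30 left.
Lab G tier1 at 27: only 30 left, fill 30.
Total = 30×50 + 29×50 + 27×30 = 3760.

3760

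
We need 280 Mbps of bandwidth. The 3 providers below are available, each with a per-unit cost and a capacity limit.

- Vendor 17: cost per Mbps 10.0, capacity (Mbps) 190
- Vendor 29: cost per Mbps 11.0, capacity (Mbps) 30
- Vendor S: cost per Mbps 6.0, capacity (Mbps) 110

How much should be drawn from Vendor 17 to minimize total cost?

170

Cheapest first:
Take 110 from Vendor S at 6.0 → need 170 more.
Vendor 17 at 10.0: take 170 of its 190 → requirement met.
Vendor 29: unused.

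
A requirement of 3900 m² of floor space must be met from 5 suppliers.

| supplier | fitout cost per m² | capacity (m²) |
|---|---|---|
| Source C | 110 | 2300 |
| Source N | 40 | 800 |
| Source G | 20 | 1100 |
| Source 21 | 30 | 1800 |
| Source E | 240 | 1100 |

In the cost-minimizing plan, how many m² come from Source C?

200

Cheapest first:
Source G (20): use full 1100 — 2800 m² to go.
Take 1800 from Source 21 at 30 — need 1000 more.
Take 800 from Source N at 40 — need 200 more.
Source C (110): take the remaining 200 — done.
Source E: unused.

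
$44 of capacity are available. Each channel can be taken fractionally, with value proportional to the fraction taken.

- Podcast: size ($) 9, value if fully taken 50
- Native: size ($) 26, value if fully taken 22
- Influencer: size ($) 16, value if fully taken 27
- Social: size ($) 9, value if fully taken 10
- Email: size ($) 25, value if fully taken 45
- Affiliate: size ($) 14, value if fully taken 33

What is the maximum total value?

120.8

Rank by value-to-size ratio: Podcast 50/9≈5.56, Affiliate 33/14≈2.36, Email 45/25≈1.8, Influencer 27/16≈1.69, Social 10/9≈1.11, Native 22/26≈0.846.
Podcast: take in full, 9 $ for value 50 → 35 left.
All 14 $ of Affiliate fit (value 33) → 21 remain.
Fill the last 21 $ with part of Email: 21/25 of it earns 37.8.
Total value = 120.8.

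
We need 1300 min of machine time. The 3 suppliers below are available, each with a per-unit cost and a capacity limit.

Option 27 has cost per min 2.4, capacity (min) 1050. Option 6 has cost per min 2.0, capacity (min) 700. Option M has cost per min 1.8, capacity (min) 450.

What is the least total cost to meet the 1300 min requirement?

Fill from the cheapest supplier first.
Take 450 from Option M at 1.8 ; need 850 more.
Option 6 (2.0): use full 700 ; 150 min to go.
Option 27 (2.4): take the remaining 150 ; done.
Cost = 450×1.8 + 700×2.0 + 150×2.4 = 2570.

2570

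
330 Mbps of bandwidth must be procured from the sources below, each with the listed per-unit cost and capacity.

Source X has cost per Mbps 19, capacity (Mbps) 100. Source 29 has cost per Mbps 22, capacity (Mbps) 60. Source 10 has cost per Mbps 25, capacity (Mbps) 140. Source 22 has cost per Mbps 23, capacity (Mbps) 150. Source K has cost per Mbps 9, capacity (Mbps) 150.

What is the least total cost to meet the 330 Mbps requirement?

Use sources in increasing cost order.
Source K at 9: take all 150 Mbps → 180 still needed.
Source X at 19: take all 100 Mbps → 80 still needed.
Take 60 from Source 29 at 22 → need 20 more.
Source 22 at 23: take 20 of its 150 → requirement met.
Source 10: unused.
Cost = 150×9 + 100×19 + 60×22 + 20×23 = 5030.

5030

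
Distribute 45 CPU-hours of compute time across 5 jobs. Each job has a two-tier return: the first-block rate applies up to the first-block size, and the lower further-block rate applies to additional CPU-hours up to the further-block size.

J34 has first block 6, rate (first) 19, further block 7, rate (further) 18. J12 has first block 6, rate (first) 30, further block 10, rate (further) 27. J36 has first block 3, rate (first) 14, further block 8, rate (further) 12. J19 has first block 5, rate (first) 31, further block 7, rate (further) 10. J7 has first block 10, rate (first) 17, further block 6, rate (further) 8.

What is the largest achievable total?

1029

Rank every tier by rate: J19/first 31 > J12/first 30 > J12/second 27 > J34/first 19 > J34/second 18 > J7/first 17 > J36/first 14 > J36/second 12 > J19/second 10 > J7/second 8.
J19 first at 31: fill all 5 — 40 left.
J12 first at 30: fill all 6 — 34 left.
J12 second at 27: fill all 10 — 24 left.
Fill J34 first block (6 at 19) — 18 left.
J34 second at 18: fill all 7 — 11 left.
J7 first at 17: fill all 10 — 1 left.
1 remain; put them into J36 first at 14.
Total = 31×5 + 30×6 + 27×10 + 19×6 + 18×7 + 17×10 + 14×1 = 1029.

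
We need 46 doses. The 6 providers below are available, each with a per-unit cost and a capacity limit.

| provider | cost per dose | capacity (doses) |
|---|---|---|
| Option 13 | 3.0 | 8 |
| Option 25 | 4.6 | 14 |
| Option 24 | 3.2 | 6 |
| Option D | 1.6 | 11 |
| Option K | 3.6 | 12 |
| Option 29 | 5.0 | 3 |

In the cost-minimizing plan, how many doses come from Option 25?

Use providers in increasing cost order.
Option D at 1.6: take all 11 doses — 35 still needed.
Take 8 from Option 13 at 3.0 — need 27 more.
Option 24 at 3.2: take all 6 doses — 21 still needed.
Option K at 3.6: take all 12 doses — 9 still needed.
Option 25 (4.6): take the remaining 9 — done.
Option 29: unused.

9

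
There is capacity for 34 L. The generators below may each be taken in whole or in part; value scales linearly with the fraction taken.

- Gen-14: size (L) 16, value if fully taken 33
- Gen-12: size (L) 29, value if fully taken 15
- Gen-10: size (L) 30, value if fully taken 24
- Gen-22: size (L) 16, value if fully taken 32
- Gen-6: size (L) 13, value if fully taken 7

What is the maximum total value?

66.6

Best value per unit of size first: Gen-14 33/16≈2.06, Gen-22 32/16≈2, Gen-10 24/30≈0.8, Gen-6 7/13≈0.538, Gen-12 15/29≈0.517.
All 16 L of Gen-14 fit (value 33) ; 18 remain.
Take all of Gen-22 (16 L, value 32) ; 2 L left.
2 L left: a 2/30 share of Gen-10 gives 24×2/30 = 1.6.
Total value = 66.6.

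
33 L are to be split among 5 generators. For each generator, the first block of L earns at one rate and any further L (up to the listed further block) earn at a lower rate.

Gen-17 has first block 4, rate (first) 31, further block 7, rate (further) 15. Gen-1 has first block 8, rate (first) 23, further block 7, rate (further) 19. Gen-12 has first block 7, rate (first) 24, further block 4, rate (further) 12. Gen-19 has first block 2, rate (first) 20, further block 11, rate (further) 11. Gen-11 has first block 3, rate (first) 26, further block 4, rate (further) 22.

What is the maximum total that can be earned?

777

Order all 10 blocks by rate: Gen-17/T1 31 > Gen-11/T1 26 > Gen-12/T1 24 > Gen-1/T1 23 > Gen-11/T2 22 > Gen-19/T1 20 > Gen-1/T2 19 > Gen-17/T2 15 > Gen-12/T2 12 > Gen-19/T2 11.
Gen-17/T1 (31): +4 — 29 left.
Fill Gen-11 T1 block (3 at 26) — 26 left.
Gen-12 T1 at 24: fill all 7 — 19 left.
Fill Gen-1 T1 block (8 at 23) — 11 left.
Fill Gen-11 T2 block (4 at 22) — 7 left.
Gen-19 T1 at 20: fill all 2 — 5 left.
5 remain; put them into Gen-1 T2 at 19.
Total = 31×4 + 26×3 + 24×7 + 23×8 + 22×4 + 20×2 + 19×5 = 777.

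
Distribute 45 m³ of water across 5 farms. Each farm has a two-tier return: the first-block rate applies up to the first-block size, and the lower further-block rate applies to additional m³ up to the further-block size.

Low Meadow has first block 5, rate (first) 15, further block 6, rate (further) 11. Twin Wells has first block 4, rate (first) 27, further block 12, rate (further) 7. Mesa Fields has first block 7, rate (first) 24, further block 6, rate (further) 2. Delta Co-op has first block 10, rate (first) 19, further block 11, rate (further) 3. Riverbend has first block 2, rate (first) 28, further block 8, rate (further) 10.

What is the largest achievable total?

764

Order all 10 blocks by rate: Riverbend/first 28 > Twin Wells/first 27 > Mesa Fields/first 24 > Delta Co-op/first 19 > Low Meadow/first 15 > Low Meadow/second 11 > Riverbend/second 10 > Twin Wells/second 7 > Delta Co-op/second 3 > Mesa Fields/second 2.
Riverbend/first (28): +2 — 43 left.
Twin Wells first at 27: fill all 4 — 39 left.
Mesa Fields first at 24: fill all 7 — 32 left.
Fill Delta Co-op first block (10 at 19) — 22 left.
Low Meadow/first (15): +5 — 17 left.
Low Meadow second at 11: fill all 6 — 11 left.
Riverbend/second (10): +8 — 3 left.
Twin Wells second at 7: only 3 left, fill 3.
Total = 28×2 + 27×4 + 24×7 + 19×10 + 15×5 + 11×6 + 10×8 + 7×3 = 764.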